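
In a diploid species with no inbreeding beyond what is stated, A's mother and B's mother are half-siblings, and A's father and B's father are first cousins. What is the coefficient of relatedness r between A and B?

Relatedness sums over independent paths through distinct common ancestors.
A and B are related in two ways: half first cousins through their mothers (r = 1/16) and second cousins through their fathers (r = 1/32).
r = 1/16 + 1/32 = 0.09375.

0.09375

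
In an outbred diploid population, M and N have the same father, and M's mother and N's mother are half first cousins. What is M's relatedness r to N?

With two independent routes of shared ancestry, r is the sum of the two contributions.
M and N are related in two ways: half-sibs through their shared father (r = 1/4) and half second cousins through their mothers (r = 1/64).
r = 1/4 + 1/64 = 17/64 = 0.265625.

0.265625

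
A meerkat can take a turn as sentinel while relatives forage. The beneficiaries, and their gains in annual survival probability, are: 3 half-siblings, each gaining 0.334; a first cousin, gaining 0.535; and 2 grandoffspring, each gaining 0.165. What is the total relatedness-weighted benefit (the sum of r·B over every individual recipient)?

r to a half-sibling = 1/4 (half-sibs share one parent — one path of length 2: r = (1/2)^2 = 1/4).
r to a first cousin = 0.125 (first cousins share one grandparent pair — two paths of length 4: r = 2·(1/2)^4 = 1/8).
r to a grandoffspring = 1/4 (two parent–offspring links: r = (1/2)^2 = 1/4).
Summing one r·B term per recipient: 3·0.25·0.334 + 1·0.125·0.535 + 2·0.25·0.165 = 0.399875.

0.399875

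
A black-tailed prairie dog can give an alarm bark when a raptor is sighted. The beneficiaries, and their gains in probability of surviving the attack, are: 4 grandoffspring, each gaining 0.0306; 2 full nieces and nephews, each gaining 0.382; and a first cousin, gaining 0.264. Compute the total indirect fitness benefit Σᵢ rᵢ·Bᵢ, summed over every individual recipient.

0.2546

r to a grandoffspring = 0.25 (two parent–offspring links: r = (1/2)^2 = 1/4).
r to a full niece or nephew = 0.25 (full aunt/uncle↔niece/nephew: two paths of length 3 through the shared grandparent pair: r = 2·(1/2)^3 = 1/4).
r to a first cousin = 1/8 (first cousins share one grandparent pair — two paths of length 4: r = 2·(1/2)^4 = 1/8).
Summing one r·B term per recipient: 4·0.25·0.0306 + 2·0.25·0.382 + 1·0.125·0.264 = 0.2546.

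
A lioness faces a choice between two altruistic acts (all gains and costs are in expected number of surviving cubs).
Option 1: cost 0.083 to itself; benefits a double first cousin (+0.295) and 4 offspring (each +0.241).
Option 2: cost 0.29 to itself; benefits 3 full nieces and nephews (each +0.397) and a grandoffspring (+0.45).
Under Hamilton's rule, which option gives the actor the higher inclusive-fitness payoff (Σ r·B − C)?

Option 1

Option 1: r to a double first cousin = 0.25.
Option 1: r to an offspring = 0.5.
Option 1: Σ r·B − C = (1·0.25·0.295 + 4·0.5·0.241) − 0.083 = 0.47275.
Option 2: r to a full niece or nephew = 0.25.
Option 2: r to a grandoffspring = 0.25.
Option 2: Σ r·B − C = (3·0.25·0.397 + 1·0.25·0.45) − 0.29 = 0.12025.
Option 1 has the higher net inclusive-fitness payoff.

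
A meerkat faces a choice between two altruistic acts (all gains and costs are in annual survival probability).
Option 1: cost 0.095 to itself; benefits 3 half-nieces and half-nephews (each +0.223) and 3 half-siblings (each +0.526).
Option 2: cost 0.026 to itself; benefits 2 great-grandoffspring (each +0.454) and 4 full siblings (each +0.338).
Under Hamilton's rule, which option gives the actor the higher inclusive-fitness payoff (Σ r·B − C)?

Option 2

Option 1: r to a half-niece or half-nephew = 0.125.
Option 1: r to a half-sibling = 0.25.
Option 1: Σ r·B − C = (3·0.125·0.223 + 3·0.25·0.526) − 0.095 = 0.383125.
Option 2: r to a great-grandoffspring = 0.125.
Option 2: r to a full sibling = 0.5.
Option 2: Σ r·B − C = (2·0.125·0.454 + 4·0.5·0.338) − 0.026 = 0.7635.
Option 2 has the higher net inclusive-fitness payoff.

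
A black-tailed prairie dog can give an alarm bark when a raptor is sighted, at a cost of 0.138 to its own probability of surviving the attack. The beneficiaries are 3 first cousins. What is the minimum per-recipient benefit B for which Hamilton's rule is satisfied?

0.368

r to a first cousin = 1/8 (first cousins share one grandparent pair — two paths of length 4: r = 2·(1/2)^4 = 1/8).
Hamilton's rule with n recipients of equal r: n·r·B > C, so B > C/(n·r) = 0.138/(3·0.125) = 0.368.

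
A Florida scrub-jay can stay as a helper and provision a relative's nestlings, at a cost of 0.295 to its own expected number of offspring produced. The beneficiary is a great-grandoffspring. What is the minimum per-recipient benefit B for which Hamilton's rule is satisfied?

2.36

r to a great-grandoffspring = 0.125 (three parent–offspring links: r = (1/2)^3 = 1/8).
Hamilton's rule with n recipients of equal r: n·r·B > C, so B > C/(n·r) = 0.295/(1·0.125) = 2.36.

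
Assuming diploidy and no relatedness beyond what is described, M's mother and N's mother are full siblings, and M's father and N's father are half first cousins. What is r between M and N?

0.140625

Independent pedigree routes through distinct common ancestors add.
M and N are related in two ways: first cousins through their mothers (r = 1/8) and half second cousins through their fathers (r = 1/64).
r = 1/8 + 1/64 = 9/64 = 0.140625.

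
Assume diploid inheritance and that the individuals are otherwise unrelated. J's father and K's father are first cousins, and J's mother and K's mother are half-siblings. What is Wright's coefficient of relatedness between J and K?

Independent pedigree routes through distinct common ancestors add.
J and K are related in two ways: second cousins through their fathers (r = 1/32) and half first cousins through their mothers (r = 1/16).
r = 1/32 + 1/16 = 0.09375.

0.09375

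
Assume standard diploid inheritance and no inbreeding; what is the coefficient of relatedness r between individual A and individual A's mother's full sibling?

Each parent–offspring link contributes a factor of 1/2, and independent paths through distinct common ancestors add.
Full aunt/uncle↔niece/nephew: two paths of length 3 through the shared grandparent pair: r = 2·(1/2)^3 = 1/4.

0.25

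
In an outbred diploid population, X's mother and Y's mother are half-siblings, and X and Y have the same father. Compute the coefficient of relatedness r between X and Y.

Relatedness sums over independent paths through distinct common ancestors.
X and Y are related in two ways: half first cousins through their mothers (r = 1/16) and half-sibs through their shared father (r = 1/4).
r = 1/16 + 1/4 = 5/16 = 0.3125.

0.3125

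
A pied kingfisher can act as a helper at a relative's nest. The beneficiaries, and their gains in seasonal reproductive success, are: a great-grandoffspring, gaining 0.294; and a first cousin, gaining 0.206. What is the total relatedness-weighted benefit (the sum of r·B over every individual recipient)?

0.0625

r to a great-grandoffspring = 1/8 (three parent–offspring links: r = (1/2)^3 = 1/8).
r to a first cousin = 0.125 (first cousins share one grandparent pair — two paths of length 4: r = 2·(1/2)^4 = 1/8).
Summing one r·B term per recipient: 1·0.125·0.294 + 1·0.125·0.206 = 0.0625.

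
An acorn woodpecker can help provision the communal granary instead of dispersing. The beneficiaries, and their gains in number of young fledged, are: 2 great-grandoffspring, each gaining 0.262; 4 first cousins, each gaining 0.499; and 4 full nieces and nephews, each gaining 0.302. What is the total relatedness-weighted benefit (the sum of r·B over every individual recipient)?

r to a great-grandoffspring = 1/8 (three parent–offspring links: r = (1/2)^3 = 1/8).
r to a first cousin = 0.125 (first cousins share one grandparent pair — two paths of length 4: r = 2·(1/2)^4 = 1/8).
r to a full niece or nephew = 0.25 (full aunt/uncle↔niece/nephew: two paths of length 3 through the shared grandparent pair: r = 2·(1/2)^3 = 1/4).
Summing one r·B term per recipient: 2·0.125·0.262 + 4·0.125·0.499 + 4·0.25·0.302 = 0.617.

0.617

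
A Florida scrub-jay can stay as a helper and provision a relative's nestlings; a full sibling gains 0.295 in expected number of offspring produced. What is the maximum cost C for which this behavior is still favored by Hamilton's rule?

0.1475

r to a full sibling = 0.5 (full sibs share both parents — two paths of length 2: r = 2·(1/2)^2 = 1/2).
Hamilton's rule: n·r·B > C, so the trait is favored while C < n·r·B = 1·0.5·0.295 = 0.1475.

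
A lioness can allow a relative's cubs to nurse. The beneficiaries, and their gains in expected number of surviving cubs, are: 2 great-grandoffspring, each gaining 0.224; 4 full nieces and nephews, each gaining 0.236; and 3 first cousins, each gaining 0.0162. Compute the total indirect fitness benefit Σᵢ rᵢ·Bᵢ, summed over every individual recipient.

0.298075

r to a great-grandoffspring = 1/8 (three parent–offspring links: r = (1/2)^3 = 1/8).
r to a full niece or nephew = 0.25 (full aunt/uncle↔niece/nephew: two paths of length 3 through the shared grandparent pair: r = 2·(1/2)^3 = 1/4).
r to a first cousin = 0.125 (first cousins share one grandparent pair — two paths of length 4: r = 2·(1/2)^4 = 1/8).
Summing one r·B term per recipient: 2·0.125·0.224 + 4·0.25·0.236 + 3·0.125·0.0162 = 0.298075.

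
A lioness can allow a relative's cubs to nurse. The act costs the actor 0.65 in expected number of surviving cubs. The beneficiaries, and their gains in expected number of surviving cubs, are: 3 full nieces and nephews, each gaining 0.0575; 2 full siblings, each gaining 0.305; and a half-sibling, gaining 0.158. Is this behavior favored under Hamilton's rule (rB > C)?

No

Hamilton's rule: the trait is favored when the sum of r·B over every recipient exceeds the actor's cost C.
r to a full niece or nephew = 1/4 (full aunt/uncle↔niece/nephew: two paths of length 3 through the shared grandparent pair: r = 2·(1/2)^3 = 1/4).
r to a full sibling = 0.5 (full sibs share both parents — two paths of length 2: r = 2·(1/2)^2 = 1/2).
r to a half-sibling = 0.25 (half-sibs share one parent — one path of length 2: r = (1/2)^2 = 1/4).
Summing one r·B term per recipient: 3·0.25·0.0575 + 2·0.5·0.305 + 1·0.25·0.158 = 0.387625.
0.387625 < 0.65: the indirect benefit is less than the cost.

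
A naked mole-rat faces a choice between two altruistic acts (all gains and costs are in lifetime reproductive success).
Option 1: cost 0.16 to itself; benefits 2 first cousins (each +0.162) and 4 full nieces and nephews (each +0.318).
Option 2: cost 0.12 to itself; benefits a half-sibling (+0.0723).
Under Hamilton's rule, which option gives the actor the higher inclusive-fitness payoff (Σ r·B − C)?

Option 1

Option 1: r to a first cousin = 0.125.
Option 1: r to a full niece or nephew = 0.25.
Option 1: Σ r·B − C = (2·0.125·0.162 + 4·0.25·0.318) − 0.16 = 0.1985.
Option 2: r to a half-sibling = 0.25.
Option 2: Σ r·B − C = (1·0.25·0.0723) − 0.12 = -0.101925.
Option 1 has the higher net inclusive-fitness payoff.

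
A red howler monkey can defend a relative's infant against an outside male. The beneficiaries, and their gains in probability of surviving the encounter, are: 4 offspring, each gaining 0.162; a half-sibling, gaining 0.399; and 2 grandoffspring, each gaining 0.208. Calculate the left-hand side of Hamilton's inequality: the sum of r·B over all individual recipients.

r to an offspring = 0.5 (one parent–offspring link: r = (1/2)^1 = 1/2).
r to a half-sibling = 0.25 (half-sibs share one parent — one path of length 2: r = (1/2)^2 = 1/4).
r to a grandoffspring = 1/4 (two parent–offspring links: r = (1/2)^2 = 1/4).
Summing one r·B term per recipient: 4·0.5·0.162 + 1·0.25·0.399 + 2·0.25·0.208 = 0.52775.

0.52775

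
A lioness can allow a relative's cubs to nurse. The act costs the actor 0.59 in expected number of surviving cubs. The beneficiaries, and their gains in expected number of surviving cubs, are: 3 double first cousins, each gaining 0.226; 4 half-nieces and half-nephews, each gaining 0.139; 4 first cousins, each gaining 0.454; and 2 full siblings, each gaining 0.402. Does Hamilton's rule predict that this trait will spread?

Yes

Hamilton's rule: the trait is favored when the sum of r·B over every recipient exceeds the actor's cost C.
r to a double first cousin = 1/4 (double first cousins share both grandparent pairs — four paths of length 4: r = 4·(1/2)^4 = 1/4).
r to a half-niece or half-nephew = 0.125 (half-aunt/uncle↔niece/nephew: one path of length 3: r = (1/2)^3 = 1/8).
r to a first cousin = 0.125 (first cousins share one grandparent pair — two paths of length 4: r = 2·(1/2)^4 = 1/8).
r to a full sibling = 1/2 (full sibs share both parents — two paths of length 2: r = 2·(1/2)^2 = 1/2).
Summing one r·B term per recipient: 3·0.25·0.226 + 4·0.125·0.139 + 4·0.125·0.454 + 2·0.5·0.402 = 0.868.
0.868 > 0.59: the indirect benefit exceeds the cost.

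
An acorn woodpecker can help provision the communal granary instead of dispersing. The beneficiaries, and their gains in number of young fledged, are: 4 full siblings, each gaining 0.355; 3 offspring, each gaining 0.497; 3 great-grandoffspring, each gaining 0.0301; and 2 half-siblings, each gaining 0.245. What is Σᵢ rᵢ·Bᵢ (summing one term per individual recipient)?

1.5892875

r to a full sibling = 1/2 (full sibs share both parents — two paths of length 2: r = 2·(1/2)^2 = 1/2).
r to an offspring = 0.5 (one parent–offspring link: r = (1/2)^1 = 1/2).
r to a great-grandoffspring = 1/8 (three parent–offspring links: r = (1/2)^3 = 1/8).
r to a half-sibling = 0.25 (half-sibs share one parent — one path of length 2: r = (1/2)^2 = 1/4).
Summing one r·B term per recipient: 4·0.5·0.355 + 3·0.5·0.497 + 3·0.125·0.0301 + 2·0.25·0.245 = 1.5892875.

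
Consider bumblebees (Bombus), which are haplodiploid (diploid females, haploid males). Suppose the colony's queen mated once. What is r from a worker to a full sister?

0.75

Haplodiploid full sisters inherit their father's entire haploid genome identically (contributing 1/2) and on average half of their mother's contribution (1/2 · 1/2 = 1/4); r = 1/2 + 1/4 = 3/4.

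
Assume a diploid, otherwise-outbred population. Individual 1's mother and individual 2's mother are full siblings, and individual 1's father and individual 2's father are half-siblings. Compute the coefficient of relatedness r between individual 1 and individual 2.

0.1875

Independent pedigree routes through distinct common ancestors add.
Individual 1 and individual 2 are related in two ways: first cousins through their mothers (r = 1/8) and half first cousins through their fathers (r = 1/16).
r = 1/8 + 1/16 = 3/16 = 0.1875.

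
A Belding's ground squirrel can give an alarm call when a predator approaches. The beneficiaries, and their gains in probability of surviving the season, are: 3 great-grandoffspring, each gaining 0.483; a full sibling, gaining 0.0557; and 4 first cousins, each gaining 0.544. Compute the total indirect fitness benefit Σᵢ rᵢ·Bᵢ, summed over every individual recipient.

r to a great-grandoffspring = 0.125 (three parent–offspring links: r = (1/2)^3 = 1/8).
r to a full sibling = 0.5 (full sibs share both parents — two paths of length 2: r = 2·(1/2)^2 = 1/2).
r to a first cousin = 0.125 (first cousins share one grandparent pair — two paths of length 4: r = 2·(1/2)^4 = 1/8).
Summing one r·B term per recipient: 3·0.125·0.483 + 1·0.5·0.0557 + 4·0.125·0.544 = 0.480975.

0.480975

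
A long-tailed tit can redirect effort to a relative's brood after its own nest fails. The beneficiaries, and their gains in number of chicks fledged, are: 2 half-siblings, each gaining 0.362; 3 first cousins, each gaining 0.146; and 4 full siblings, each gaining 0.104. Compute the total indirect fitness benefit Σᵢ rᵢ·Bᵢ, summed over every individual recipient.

r to a half-sibling = 0.25 (half-sibs share one parent — one path of length 2: r = (1/2)^2 = 1/4).
r to a first cousin = 1/8 (first cousins share one grandparent pair — two paths of length 4: r = 2·(1/2)^4 = 1/8).
r to a full sibling = 0.5 (full sibs share both parents — two paths of length 2: r = 2·(1/2)^2 = 1/2).
Summing one r·B term per recipient: 2·0.25·0.362 + 3·0.125·0.146 + 4·0.5·0.104 = 0.44375.

0.44375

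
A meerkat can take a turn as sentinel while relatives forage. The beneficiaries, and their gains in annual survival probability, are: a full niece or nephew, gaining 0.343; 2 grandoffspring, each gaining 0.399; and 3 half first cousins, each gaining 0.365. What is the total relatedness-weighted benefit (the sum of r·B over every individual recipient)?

0.3536875

r to a full niece or nephew = 0.25 (full aunt/uncle↔niece/nephew: two paths of length 3 through the shared grandparent pair: r = 2·(1/2)^3 = 1/4).
r to a grandoffspring = 1/4 (two parent–offspring links: r = (1/2)^2 = 1/4).
r to a half first cousin = 1/16 (half first cousins share one grandparent — one path of length 4: r = (1/2)^4 = 1/16).
Summing one r·B term per recipient: 1·0.25·0.343 + 2·0.25·0.399 + 3·0.0625·0.365 = 0.3536875.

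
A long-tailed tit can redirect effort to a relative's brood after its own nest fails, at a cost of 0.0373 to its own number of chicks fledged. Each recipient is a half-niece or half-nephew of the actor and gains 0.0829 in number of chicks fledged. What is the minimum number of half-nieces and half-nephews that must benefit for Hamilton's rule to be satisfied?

r to a half-niece or half-nephew = 1/8 (half-aunt/uncle↔niece/nephew: one path of length 3: r = (1/2)^3 = 1/8).
Hamilton's rule: n·r·B > C  ⇒  n > C/(r·B) = 0.0373/(0.125·0.0829) = 3.6.
The smallest integer exceeding 3.6 is 4.

4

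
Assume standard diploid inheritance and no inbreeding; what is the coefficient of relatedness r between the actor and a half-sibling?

Half-sibs share one parent — one path of length 2: r = (1/2)^2 = 1/4.

0.25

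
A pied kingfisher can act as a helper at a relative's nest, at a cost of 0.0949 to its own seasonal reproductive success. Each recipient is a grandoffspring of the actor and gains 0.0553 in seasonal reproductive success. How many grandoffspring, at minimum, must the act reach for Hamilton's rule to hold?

r to a grandoffspring = 1/4 (two parent–offspring links: r = (1/2)^2 = 1/4).
Hamilton's rule: n·r·B > C  ⇒  n > C/(r·B) = 0.0949/(0.25·0.0553) = 6.864.
The smallest integer exceeding 6.864 is 7.

7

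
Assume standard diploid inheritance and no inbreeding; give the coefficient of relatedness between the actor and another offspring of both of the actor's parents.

Each parent–offspring link contributes a factor of 1/2, and independent paths through distinct common ancestors add.
Full sibs share both parents — two paths of length 2: r = 2·(1/2)^2 = 1/2.

0.5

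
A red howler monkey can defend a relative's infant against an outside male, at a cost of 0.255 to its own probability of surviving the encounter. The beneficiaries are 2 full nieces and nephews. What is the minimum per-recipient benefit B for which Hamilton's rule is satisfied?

0.51

r to a full niece or nephew = 0.25 (full aunt/uncle↔niece/nephew: two paths of length 3 through the shared grandparent pair: r = 2·(1/2)^3 = 1/4).
Hamilton's rule with n recipients of equal r: n·r·B > C, so B > C/(n·r) = 0.255/(2·0.25) = 0.51.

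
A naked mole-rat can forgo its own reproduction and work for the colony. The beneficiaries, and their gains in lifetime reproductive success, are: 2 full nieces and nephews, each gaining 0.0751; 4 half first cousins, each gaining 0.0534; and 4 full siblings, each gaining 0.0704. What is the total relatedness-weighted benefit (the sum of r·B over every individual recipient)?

0.1917

r to a full niece or nephew = 1/4 (full aunt/uncle↔niece/nephew: two paths of length 3 through the shared grandparent pair: r = 2·(1/2)^3 = 1/4).
r to a half first cousin = 0.0625 (half first cousins share one grandparent — one path of length 4: r = (1/2)^4 = 1/16).
r to a full sibling = 1/2 (full sibs share both parents — two paths of length 2: r = 2·(1/2)^2 = 1/2).
Summing one r·B term per recipient: 2·0.25·0.0751 + 4·0.0625·0.0534 + 4·0.5·0.0704 = 0.1917.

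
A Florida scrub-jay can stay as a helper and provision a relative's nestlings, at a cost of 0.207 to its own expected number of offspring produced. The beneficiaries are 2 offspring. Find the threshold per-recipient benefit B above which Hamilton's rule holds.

r to an offspring = 0.5 (one parent–offspring link: r = (1/2)^1 = 1/2).
Hamilton's rule with n recipients of equal r: n·r·B > C, so B > C/(n·r) = 0.207/(2·0.5) = 0.207.

0.207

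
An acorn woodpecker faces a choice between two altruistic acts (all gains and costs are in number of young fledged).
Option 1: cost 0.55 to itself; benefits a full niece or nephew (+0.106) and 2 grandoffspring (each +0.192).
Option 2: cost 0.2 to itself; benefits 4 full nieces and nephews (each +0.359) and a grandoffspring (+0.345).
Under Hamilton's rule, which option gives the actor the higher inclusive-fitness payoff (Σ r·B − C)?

Option 2

Option 1: r to a full niece or nephew = 0.25.
Option 1: r to a grandoffspring = 0.25.
Option 1: Σ r·B − C = (1·0.25·0.106 + 2·0.25·0.192) − 0.55 = -0.4275.
Option 2: r to a full niece or nephew = 0.25.
Option 2: r to a grandoffspring = 0.25.
Option 2: Σ r·B − C = (4·0.25·0.359 + 1·0.25·0.345) − 0.2 = 0.24525.
Option 2 has the higher net inclusive-fitness payoff.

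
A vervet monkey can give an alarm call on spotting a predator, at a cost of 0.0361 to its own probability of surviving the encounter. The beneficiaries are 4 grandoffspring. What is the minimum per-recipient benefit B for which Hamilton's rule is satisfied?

r to a grandoffspring = 0.25 (two parent–offspring links: r = (1/2)^2 = 1/4).
Hamilton's rule with n recipients of equal r: n·r·B > C, so B > C/(n·r) = 0.0361/(4·0.25) = 0.0361.

0.0361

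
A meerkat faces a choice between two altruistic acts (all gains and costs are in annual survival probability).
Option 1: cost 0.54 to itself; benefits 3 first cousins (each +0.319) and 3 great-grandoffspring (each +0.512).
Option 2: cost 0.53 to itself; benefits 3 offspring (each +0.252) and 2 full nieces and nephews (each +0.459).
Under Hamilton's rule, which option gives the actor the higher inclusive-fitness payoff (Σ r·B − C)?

Option 2

Option 1: r to a first cousin = 0.125.
Option 1: r to a great-grandoffspring = 0.125.
Option 1: Σ r·B − C = (3·0.125·0.319 + 3·0.125·0.512) − 0.54 = -0.228375.
Option 2: r to an offspring = 0.5.
Option 2: r to a full niece or nephew = 0.25.
Option 2: Σ r·B − C = (3·0.5·0.252 + 2·0.25·0.459) − 0.53 = 0.0775.
Option 2 has the higher net inclusive-fitness payoff.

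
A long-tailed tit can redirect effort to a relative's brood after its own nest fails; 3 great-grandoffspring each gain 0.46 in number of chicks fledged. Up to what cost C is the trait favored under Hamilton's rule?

r to a great-grandoffspring = 1/8 (three parent–offspring links: r = (1/2)^3 = 1/8).
Hamilton's rule: n·r·B > C, so the trait is favored while C < n·r·B = 3·0.125·0.46 = 0.1725.

0.1725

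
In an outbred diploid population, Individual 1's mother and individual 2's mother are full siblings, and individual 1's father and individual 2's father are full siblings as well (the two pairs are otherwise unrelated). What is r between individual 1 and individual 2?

0.25

With two independent routes of shared ancestry, r is the sum of the two contributions.
Individual 1 and individual 2 are related in two ways: first cousins through their mothers (r = 1/8) and first cousins through their fathers (r = 1/8) — i.e. double first cousins.
r = 1/8 + 1/8 = 0.25.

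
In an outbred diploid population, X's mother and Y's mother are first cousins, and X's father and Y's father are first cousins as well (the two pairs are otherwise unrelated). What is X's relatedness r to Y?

Relatedness sums over independent paths through distinct common ancestors.
X and Y are related in two ways: second cousins through their mothers (r = 1/32) and second cousins through their fathers (r = 1/32).
r = 1/32 + 1/32 = 0.0625.

0.0625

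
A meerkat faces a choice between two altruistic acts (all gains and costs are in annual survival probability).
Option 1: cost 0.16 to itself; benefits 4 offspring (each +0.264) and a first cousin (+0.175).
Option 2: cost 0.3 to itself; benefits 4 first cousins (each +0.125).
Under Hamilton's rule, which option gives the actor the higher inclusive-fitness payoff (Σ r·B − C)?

Option 1

Option 1: r to an offspring = 0.5.
Option 1: r to a first cousin = 0.125.
Option 1: Σ r·B − C = (4·0.5·0.264 + 1·0.125·0.175) − 0.16 = 0.389875.
Option 2: r to a first cousin = 0.125.
Option 2: Σ r·B − C = (4·0.125·0.125) − 0.3 = -0.2375.
Option 1 has the higher net inclusive-fitness payoff.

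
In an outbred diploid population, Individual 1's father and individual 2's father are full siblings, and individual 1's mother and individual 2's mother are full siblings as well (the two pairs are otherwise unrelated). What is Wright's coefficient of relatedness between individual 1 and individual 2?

Relatedness sums over independent paths through distinct common ancestors.
Individual 1 and individual 2 are related in two ways: first cousins through their fathers (r = 1/8) and first cousins through their mothers (r = 1/8) — i.e. double first cousins.
r = 1/8 + 1/8 = 0.25.

0.25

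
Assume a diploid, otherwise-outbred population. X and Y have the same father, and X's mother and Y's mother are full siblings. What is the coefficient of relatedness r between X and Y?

Wright's path rule: contributions from independent ancestry routes add.
X and Y are related in two ways: half-sibs through their shared father (r = 1/4) and first cousins through their mothers (r = 1/8).
r = 1/4 + 1/8 = 0.375.

0.375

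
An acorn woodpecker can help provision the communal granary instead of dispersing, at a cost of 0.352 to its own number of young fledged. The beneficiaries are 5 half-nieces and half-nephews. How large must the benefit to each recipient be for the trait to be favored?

0.5632

r to a half-niece or half-nephew = 1/8 (half-aunt/uncle↔niece/nephew: one path of length 3: r = (1/2)^3 = 1/8).
Hamilton's rule with n recipients of equal r: n·r·B > C, so B > C/(n·r) = 0.352/(5·0.125) = 0.5632.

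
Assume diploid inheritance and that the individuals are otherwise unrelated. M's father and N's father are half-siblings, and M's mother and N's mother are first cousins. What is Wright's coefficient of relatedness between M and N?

0.09375

Relatedness sums over independent paths through distinct common ancestors.
M and N are related in two ways: half first cousins through their fathers (r = 1/16) and second cousins through their mothers (r = 1/32).
r = 1/16 + 1/32 = 0.09375.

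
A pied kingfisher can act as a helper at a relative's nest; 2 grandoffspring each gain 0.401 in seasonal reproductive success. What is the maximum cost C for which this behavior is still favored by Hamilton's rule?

r to a grandoffspring = 0.25 (two parent–offspring links: r = (1/2)^2 = 1/4).
Hamilton's rule: n·r·B > C, so the trait is favored while C < n·r·B = 2·0.25·0.401 = 0.2005.

0.2005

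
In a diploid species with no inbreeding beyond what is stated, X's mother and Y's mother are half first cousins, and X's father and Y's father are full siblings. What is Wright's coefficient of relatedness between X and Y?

0.140625

Relatedness sums over independent paths through distinct common ancestors.
X and Y are related in two ways: half second cousins through their mothers (r = 1/64) and first cousins through their fathers (r = 1/8).
r = 1/64 + 1/8 = 9/64 = 0.140625.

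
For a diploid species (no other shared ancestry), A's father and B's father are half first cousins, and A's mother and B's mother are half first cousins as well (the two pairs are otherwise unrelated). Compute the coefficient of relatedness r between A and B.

0.03125

Wright's path rule: contributions from independent ancestry routes add.
A and B are related in two ways: half second cousins through their fathers (r = 1/64) and half second cousins through their mothers (r = 1/64).
r = 1/64 + 1/64 = 0.03125.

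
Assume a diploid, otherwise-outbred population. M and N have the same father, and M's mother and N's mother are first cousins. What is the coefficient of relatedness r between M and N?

With two independent routes of shared ancestry, r is the sum of the two contributions.
M and N are related in two ways: half-sibs through their shared father (r = 1/4) and second cousins through their mothers (r = 1/32).
r = 1/4 + 1/32 = 0.28125.

0.28125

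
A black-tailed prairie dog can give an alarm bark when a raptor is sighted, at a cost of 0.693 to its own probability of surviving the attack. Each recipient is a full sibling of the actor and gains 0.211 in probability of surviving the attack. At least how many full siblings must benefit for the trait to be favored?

7

r to a full sibling = 0.5 (full sibs share both parents — two paths of length 2: r = 2·(1/2)^2 = 1/2).
Hamilton's rule: n·r·B > C  ⇒  n > C/(r·B) = 0.693/(0.5·0.211) = 6.569.
The smallest integer exceeding 6.569 is 7.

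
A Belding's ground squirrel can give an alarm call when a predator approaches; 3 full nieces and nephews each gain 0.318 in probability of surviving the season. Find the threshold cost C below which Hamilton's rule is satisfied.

r to a full niece or nephew = 0.25 (full aunt/uncle↔niece/nephew: two paths of length 3 through the shared grandparent pair: r = 2·(1/2)^3 = 1/4).
Hamilton's rule: n·r·B > C, so the trait is favored while C < n·r·B = 3·0.25·0.318 = 0.2385.

0.2385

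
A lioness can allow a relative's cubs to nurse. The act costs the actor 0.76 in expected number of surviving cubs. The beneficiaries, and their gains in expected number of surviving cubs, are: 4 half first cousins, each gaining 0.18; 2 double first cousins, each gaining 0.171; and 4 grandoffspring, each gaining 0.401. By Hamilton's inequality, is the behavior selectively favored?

Hamilton's rule: the trait is favored when the sum of r·B over every recipient exceeds the actor's cost C.
r to a half first cousin = 1/16 (half first cousins share one grandparent — one path of length 4: r = (1/2)^4 = 1/16).
r to a double first cousin = 0.25 (double first cousins share both grandparent pairs — four paths of length 4: r = 4·(1/2)^4 = 1/4).
r to a grandoffspring = 0.25 (two parent–offspring links: r = (1/2)^2 = 1/4).
Summing one r·B term per recipient: 4·0.0625·0.18 + 2·0.25·0.171 + 4·0.25·0.401 = 0.5315.
0.5315 < 0.76: the indirect benefit is less than the cost.

No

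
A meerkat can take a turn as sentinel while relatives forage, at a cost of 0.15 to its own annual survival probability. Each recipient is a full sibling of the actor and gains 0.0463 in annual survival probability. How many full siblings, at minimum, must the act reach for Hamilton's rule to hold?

7

r to a full sibling = 0.5 (full sibs share both parents — two paths of length 2: r = 2·(1/2)^2 = 1/2).
Hamilton's rule: n·r·B > C  ⇒  n > C/(r·B) = 0.15/(0.5·0.0463) = 6.479.
The smallest integer exceeding 6.479 is 7.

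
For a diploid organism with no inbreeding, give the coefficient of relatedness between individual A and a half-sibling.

0.25

Half-sibs share one parent — one path of length 2: r = (1/2)^2 = 1/4.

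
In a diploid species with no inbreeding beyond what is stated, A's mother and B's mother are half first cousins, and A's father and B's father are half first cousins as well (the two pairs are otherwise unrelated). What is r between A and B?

0.03125

Wright's path rule: contributions from independent ancestry routes add.
A and B are related in two ways: half second cousins through their mothers (r = 1/64) and half second cousins through their fathers (r = 1/64).
r = 1/64 + 1/64 = 0.03125.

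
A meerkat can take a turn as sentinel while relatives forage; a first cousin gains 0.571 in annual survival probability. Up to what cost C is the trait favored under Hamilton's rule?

0.071375

r to a first cousin = 1/8 (first cousins share one grandparent pair — two paths of length 4: r = 2·(1/2)^4 = 1/8).
Hamilton's rule: n·r·B > C, so the trait is favored while C < n·r·B = 1·0.125·0.571 = 0.071375.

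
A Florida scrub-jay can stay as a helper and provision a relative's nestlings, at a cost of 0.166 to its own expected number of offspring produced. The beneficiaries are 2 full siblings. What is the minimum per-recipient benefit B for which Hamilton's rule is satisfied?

0.166

r to a full sibling = 0.5 (full sibs share both parents — two paths of length 2: r = 2·(1/2)^2 = 1/2).
Hamilton's rule with n recipients of equal r: n·r·B > C, so B > C/(n·r) = 0.166/(2·0.5) = 0.166.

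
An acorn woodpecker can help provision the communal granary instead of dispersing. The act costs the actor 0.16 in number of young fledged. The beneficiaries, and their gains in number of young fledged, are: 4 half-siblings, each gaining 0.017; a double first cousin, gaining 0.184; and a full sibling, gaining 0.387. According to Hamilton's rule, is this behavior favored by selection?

Hamilton's rule: the trait is favored when the sum of r·B over every recipient exceeds the actor's cost C.
r to a half-sibling = 1/4 (half-sibs share one parent — one path of length 2: r = (1/2)^2 = 1/4).
r to a double first cousin = 1/4 (double first cousins share both grandparent pairs — four paths of length 4: r = 4·(1/2)^4 = 1/4).
r to a full sibling = 1/2 (full sibs share both parents — two paths of length 2: r = 2·(1/2)^2 = 1/2).
Summing one r·B term per recipient: 4·0.25·0.017 + 1·0.25·0.184 + 1·0.5·0.387 = 0.2565.
0.2565 > 0.16: the indirect benefit exceeds the cost.

Yes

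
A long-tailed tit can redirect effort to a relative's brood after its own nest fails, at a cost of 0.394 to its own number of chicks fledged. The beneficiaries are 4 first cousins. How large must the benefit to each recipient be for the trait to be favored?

0.788

r to a first cousin = 0.125 (first cousins share one grandparent pair — two paths of length 4: r = 2·(1/2)^4 = 1/8).
Hamilton's rule with n recipients of equal r: n·r·B > C, so B > C/(n·r) = 0.394/(4·0.125) = 0.788.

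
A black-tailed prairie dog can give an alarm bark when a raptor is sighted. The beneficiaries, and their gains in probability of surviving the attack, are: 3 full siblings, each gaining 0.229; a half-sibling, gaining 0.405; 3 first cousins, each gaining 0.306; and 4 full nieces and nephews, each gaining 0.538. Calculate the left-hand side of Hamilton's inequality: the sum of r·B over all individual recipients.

r to a full sibling = 1/2 (full sibs share both parents — two paths of length 2: r = 2·(1/2)^2 = 1/2).
r to a half-sibling = 0.25 (half-sibs share one parent — one path of length 2: r = (1/2)^2 = 1/4).
r to a first cousin = 1/8 (first cousins share one grandparent pair — two paths of length 4: r = 2·(1/2)^4 = 1/8).
r to a full niece or nephew = 0.25 (full aunt/uncle↔niece/nephew: two paths of length 3 through the shared grandparent pair: r = 2·(1/2)^3 = 1/4).
Summing one r·B term per recipient: 3·0.5·0.229 + 1·0.25·0.405 + 3·0.125·0.306 + 4·0.25·0.538 = 1.0975.

1.0975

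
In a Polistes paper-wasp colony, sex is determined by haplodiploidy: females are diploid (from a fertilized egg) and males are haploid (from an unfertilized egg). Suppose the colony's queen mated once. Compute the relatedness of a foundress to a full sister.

0.75

Haplodiploid full sisters inherit their father's entire haploid genome identically (contributing 1/2) and on average half of their mother's contribution (1/2 · 1/2 = 1/4); r = 1/2 + 1/4 = 3/4.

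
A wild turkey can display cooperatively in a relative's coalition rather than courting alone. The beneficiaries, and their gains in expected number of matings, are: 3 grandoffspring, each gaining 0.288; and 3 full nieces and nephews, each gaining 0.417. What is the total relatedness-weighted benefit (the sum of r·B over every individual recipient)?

0.52875

r to a grandoffspring = 1/4 (two parent–offspring links: r = (1/2)^2 = 1/4).
r to a full niece or nephew = 1/4 (full aunt/uncle↔niece/nephew: two paths of length 3 through the shared grandparent pair: r = 2·(1/2)^3 = 1/4).
Summing one r·B term per recipient: 3·0.25·0.288 + 3·0.25·0.417 = 0.52875.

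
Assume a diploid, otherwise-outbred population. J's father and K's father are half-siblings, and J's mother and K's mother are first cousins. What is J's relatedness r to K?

0.09375

Independent pedigree routes through distinct common ancestors add.
J and K are related in two ways: half first cousins through their fathers (r = 1/16) and second cousins through their mothers (r = 1/32).
r = 1/16 + 1/32 = 3/32 = 0.09375.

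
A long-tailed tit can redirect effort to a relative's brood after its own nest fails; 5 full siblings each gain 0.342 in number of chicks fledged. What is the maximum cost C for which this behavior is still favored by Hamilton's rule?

0.855

r to a full sibling = 1/2 (full sibs share both parents — two paths of length 2: r = 2·(1/2)^2 = 1/2).
Hamilton's rule: n·r·B > C, so the trait is favored while C < n·r·B = 5·0.5·0.342 = 0.855.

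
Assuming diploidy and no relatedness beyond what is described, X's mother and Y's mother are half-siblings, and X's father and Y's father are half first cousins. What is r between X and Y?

0.078125

Relatedness sums over independent paths through distinct common ancestors.
X and Y are related in two ways: half first cousins through their mothers (r = 1/16) and half second cousins through their fathers (r = 1/64).
r = 1/16 + 1/64 = 0.078125.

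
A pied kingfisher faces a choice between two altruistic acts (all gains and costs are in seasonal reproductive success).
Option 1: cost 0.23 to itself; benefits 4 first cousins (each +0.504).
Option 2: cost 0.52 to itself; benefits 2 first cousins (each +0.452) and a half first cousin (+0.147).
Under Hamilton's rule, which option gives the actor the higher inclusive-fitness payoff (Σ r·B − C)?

Option 1: r to a first cousin = 0.125.
Option 1: Σ r·B − C = (4·0.125·0.504) − 0.23 = 0.022.
Option 2: r to a first cousin = 0.125.
Option 2: r to a half first cousin = 0.0625.
Option 2: Σ r·B − C = (2·0.125·0.452 + 1·0.0625·0.147) − 0.52 = -0.3978125.
Option 1 has the higher net inclusive-fitness payoff.

Option 1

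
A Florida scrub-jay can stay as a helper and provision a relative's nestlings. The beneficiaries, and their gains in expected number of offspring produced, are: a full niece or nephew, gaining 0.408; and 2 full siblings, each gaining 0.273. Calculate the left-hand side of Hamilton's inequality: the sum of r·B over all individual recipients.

0.375

r to a full niece or nephew = 1/4 (full aunt/uncle↔niece/nephew: two paths of length 3 through the shared grandparent pair: r = 2·(1/2)^3 = 1/4).
r to a full sibling = 0.5 (full sibs share both parents — two paths of length 2: r = 2·(1/2)^2 = 1/2).
Summing one r·B term per recipient: 1·0.25·0.408 + 2·0.5·0.273 = 0.375.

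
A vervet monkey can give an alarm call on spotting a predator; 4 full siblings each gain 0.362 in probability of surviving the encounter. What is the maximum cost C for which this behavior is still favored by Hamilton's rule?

r to a full sibling = 1/2 (full sibs share both parents — two paths of length 2: r = 2·(1/2)^2 = 1/2).
Hamilton's rule: n·r·B > C, so the trait is favored while C < n·r·B = 4·0.5·0.362 = 0.724.

0.724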